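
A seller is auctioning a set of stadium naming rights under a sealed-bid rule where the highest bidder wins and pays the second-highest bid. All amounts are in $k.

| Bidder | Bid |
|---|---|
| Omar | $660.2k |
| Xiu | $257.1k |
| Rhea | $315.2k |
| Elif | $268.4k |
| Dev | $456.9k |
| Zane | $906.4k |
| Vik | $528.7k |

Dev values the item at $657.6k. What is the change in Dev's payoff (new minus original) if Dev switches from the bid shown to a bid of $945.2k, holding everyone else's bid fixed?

The highest bid among the other bidders is $906.4k; Dev's bid doesn't change that.
Original bid $456.9k: Dev is not highest (top rival bid is $906.4k); payoff $0k.
Alternative bid $945.2k: Dev is highest, pays the top rival bid $906.4k; payoff $657.6k − $906.4k = −$248.8k.
Change in payoff = −$248.8k − ($0k) = −$248.8k.

−$248.8k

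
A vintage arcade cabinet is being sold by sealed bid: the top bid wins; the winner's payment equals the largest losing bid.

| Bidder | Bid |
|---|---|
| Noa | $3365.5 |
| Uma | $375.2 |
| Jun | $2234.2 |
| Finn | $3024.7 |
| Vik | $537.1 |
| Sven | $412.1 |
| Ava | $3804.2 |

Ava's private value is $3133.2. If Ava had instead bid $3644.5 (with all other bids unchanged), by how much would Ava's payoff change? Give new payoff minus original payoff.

The highest bid among the other bidders is $3365.5; Ava's bid doesn't change that.
Original bid $3804.2: Ava is highest, pays the top rival bid $3365.5; payoff $3133.2 − $3365.5 = −$232.3.
Alternative bid $3644.5: Ava is highest, pays the top rival bid $3365.5; payoff $3133.2 − $3365.5 = −$232.3.
Change in payoff = −$232.3 − (−$232.3) = $0.

$0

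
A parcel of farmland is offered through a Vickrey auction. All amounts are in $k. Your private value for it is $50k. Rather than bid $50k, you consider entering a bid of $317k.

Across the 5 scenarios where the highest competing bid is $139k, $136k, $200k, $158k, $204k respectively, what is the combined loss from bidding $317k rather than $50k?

$587k

The deviation costs you only when the competing bid falls strictly between $50k and $317k; elsewhere both bids give the same outcome.
$139k: truthful payoff $0k, deviation payoff −$89k → loss $89k.
$136k: truthful payoff $0k, deviation payoff −$86k → loss $86k.
$200k: truthful payoff $0k, deviation payoff −$150k → loss $150k.
$158k: truthful payoff $0k, deviation payoff −$108k → loss $108k.
$204k: truthful payoff $0k, deviation payoff −$154k → loss $154k.
Total loss = $89k + $86k + $150k + $108k + $154k = $587k.
Truthful bidding weakly dominates here: raising your bid can only win items priced above your value, and lowering it can only forfeit items priced below.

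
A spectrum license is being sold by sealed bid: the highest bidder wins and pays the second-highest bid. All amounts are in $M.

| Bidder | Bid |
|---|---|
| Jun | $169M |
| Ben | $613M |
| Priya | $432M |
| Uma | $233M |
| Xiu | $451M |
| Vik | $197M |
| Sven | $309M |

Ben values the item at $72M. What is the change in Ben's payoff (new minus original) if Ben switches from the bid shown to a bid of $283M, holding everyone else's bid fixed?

$379M

The highest bid among the other bidders is $451M; Ben's bid doesn't change that.
Original bid $613M: Ben is highest, pays the top rival bid $451M; payoff $72M − $451M = −$379M.
Alternative bid $283M: Ben is not highest (top rival bid is $451M); payoff $0M.
Change in payoff = $0M − (−$379M) = $379M.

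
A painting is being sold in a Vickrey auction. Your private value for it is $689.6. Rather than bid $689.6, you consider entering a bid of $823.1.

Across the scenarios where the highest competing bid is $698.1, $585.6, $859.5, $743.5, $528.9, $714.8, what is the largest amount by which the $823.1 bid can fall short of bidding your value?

$53.9

$698.1: truthful gives $0, deviation gives −$8.5 → loss $8.5.
$585.6: same outcome either way → loss $0.
$859.5: same outcome either way → loss $0.
$743.5: truthful gives $0, deviation gives −$53.9 → loss $53.9.
$528.9: same outcome either way → loss $0.
$714.8: truthful gives $0, deviation gives −$25.2 → loss $25.2.
Maximum loss: $53.9.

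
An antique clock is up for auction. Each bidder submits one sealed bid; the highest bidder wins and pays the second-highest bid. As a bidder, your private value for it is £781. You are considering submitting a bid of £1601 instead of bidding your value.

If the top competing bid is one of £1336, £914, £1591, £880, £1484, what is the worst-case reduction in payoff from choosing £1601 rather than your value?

£1336: truthful gives £0, deviation gives −£555 → loss £555.
£914: truthful gives £0, deviation gives −£133 → loss £133.
£1591: truthful gives £0, deviation gives −£810 → loss £810.
£880: truthful gives £0, deviation gives −£99 → loss £99.
£1484: truthful gives £0, deviation gives −£703 → loss £703.
Maximum loss: £810.

£810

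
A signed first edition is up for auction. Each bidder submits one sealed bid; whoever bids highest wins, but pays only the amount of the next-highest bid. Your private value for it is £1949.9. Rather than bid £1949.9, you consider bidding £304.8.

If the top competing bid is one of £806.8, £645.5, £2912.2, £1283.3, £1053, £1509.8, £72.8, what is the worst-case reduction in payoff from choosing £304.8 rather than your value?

£1304.4

£806.8: truthful gives £1143.1, deviation gives £0 → loss £1143.1.
£645.5: truthful gives £1304.4, deviation gives £0 → loss £1304.4.
£2912.2: same outcome either way → loss £0.
£1283.3: truthful gives £666.6, deviation gives £0 → loss £666.6.
£1053: truthful gives £896.9, deviation gives £0 → loss £896.9.
£1509.8: truthful gives £440.1, deviation gives £0 → loss £440.1.
£72.8: same outcome either way → loss £0.
Maximum loss: £1304.4.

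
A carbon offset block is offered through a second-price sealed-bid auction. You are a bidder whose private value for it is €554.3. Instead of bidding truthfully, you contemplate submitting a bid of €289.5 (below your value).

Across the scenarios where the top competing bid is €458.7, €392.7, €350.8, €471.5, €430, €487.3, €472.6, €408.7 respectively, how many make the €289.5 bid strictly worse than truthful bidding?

The deviation hurts exactly when the highest competing bid lies strictly between €289.5 and €554.3 — underbidding then forfeits a profitable win.
€458.7: inside the interval → strictly worse (loss €95.6).
€392.7: inside the interval → strictly worse (loss €161.6).
€350.8: inside the interval → strictly worse (loss €203.5).
€471.5: inside the interval → strictly worse (loss €82.8).
€430: inside the interval → strictly worse (loss €124.3).
€487.3: inside the interval → strictly worse (loss €67).
€472.6: inside the interval → strictly worse (loss €81.7).
€408.7: inside the interval → strictly worse (loss €145.6).
Count: 8.

8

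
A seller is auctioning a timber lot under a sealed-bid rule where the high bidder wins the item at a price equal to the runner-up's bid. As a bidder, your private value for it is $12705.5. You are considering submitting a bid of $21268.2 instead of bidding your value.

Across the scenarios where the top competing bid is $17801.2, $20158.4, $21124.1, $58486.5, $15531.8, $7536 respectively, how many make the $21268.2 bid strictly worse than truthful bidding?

The deviation hurts exactly when the highest competing bid lies strictly between $12705.5 and $21268.2 — overbidding then wins at a price above your value.
$17801.2: inside the interval → strictly worse (loss $5095.7).
$20158.4: inside the interval → strictly worse (loss $7452.9).
$21124.1: inside the interval → strictly worse (loss $8418.6).
$58486.5: above both → same outcome either way.
$15531.8: inside the interval → strictly worse (loss $2826.3).
$7536: below both → same outcome either way.
Count: 4.

4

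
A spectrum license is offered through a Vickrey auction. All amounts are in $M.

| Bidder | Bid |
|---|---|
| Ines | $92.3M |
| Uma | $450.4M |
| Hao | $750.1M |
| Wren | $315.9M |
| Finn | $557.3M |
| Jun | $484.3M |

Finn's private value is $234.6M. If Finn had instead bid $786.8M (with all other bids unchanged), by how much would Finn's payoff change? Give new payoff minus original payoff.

−$515.5M

The highest bid among the other bidders is $750.1M; Finn's bid doesn't change that.
Original bid $557.3M: Finn is not highest (top rival bid is $750.1M); payoff $0M.
Alternative bid $786.8M: Finn is highest, pays the top rival bid $750.1M; payoff $234.6M − $750.1M = −$515.5M.
Change in payoff = −$515.5M − ($0M) = −$515.5M.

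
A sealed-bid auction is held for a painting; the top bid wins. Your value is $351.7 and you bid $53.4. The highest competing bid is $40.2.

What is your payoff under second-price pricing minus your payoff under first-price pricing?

$13.2

You have the highest bid, so you win under either rule.
Second-price: pay $40.2 → payoff $311.5.
First-price: pay your own bid $53.4 → payoff $298.3.
Difference = $311.5 − ($298.3) = $13.2.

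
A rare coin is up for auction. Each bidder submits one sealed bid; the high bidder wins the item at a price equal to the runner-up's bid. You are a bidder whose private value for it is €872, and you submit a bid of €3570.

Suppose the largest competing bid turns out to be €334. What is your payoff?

Your bid €3570 exceeds the highest competing bid €334, so you win.
In a second-price auction the winner pays the second-highest bid, €334.
Payoff = value − price = €872 − €334 = €538.

€538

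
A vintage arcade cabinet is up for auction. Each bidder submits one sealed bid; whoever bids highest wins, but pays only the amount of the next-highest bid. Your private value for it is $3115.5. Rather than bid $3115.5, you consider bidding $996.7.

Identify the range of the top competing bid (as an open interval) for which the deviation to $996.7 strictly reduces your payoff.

($996.7, $3115.5)

If the competing bid is below $996.7, both bids win at the same price — no difference.
If it is above $3115.5, both bids lose — no difference.
If it lies strictly between $996.7 and $3115.5, bidding your value wins at a price below your value (positive payoff) while bidding $996.7 loses (payoff 0).
So the deviation strictly hurts on the open interval ($996.7, $3115.5).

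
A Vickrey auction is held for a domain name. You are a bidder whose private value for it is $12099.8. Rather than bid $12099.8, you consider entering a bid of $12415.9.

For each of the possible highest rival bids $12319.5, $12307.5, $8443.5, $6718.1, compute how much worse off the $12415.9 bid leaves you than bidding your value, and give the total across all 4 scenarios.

The deviation costs you only when the competing bid falls strictly between $12099.8 and $12415.9; elsewhere both bids give the same outcome.
$12319.5: truthful payoff $0, deviation payoff −$219.7 → loss $219.7.
$12307.5: truthful payoff $0, deviation payoff −$207.7 → loss $207.7.
$8443.5: outcomes coincide → loss $0.
$6718.1: outcomes coincide → loss $0.
Total loss = $219.7 + $207.7 = $427.4.

$427.4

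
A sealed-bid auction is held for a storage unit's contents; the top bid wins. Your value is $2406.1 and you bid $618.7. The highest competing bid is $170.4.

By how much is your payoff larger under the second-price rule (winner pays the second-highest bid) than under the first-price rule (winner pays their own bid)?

You have the highest bid, so you win under either rule.
Second-price: pay $170.4 → payoff $2235.7.
First-price: pay your own bid $618.7 → payoff $1787.4.
Difference = $2235.7 − ($1787.4) = $448.3.

$448.3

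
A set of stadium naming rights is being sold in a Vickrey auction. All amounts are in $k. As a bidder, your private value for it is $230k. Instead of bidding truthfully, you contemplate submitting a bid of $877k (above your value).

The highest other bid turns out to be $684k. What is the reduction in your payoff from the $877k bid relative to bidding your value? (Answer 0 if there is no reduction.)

$454k

Bidding your value $230k: you lose (since $230k < $684k). Payoff $0k.
Bidding $877k: you win and pay $684k. Payoff $230k − $684k = −$454k.
The competing bid $684k lies between your value and your inflated bid, so overbidding wins an item priced above your value.
Loss from deviating = $0k − (−$454k) = $454k.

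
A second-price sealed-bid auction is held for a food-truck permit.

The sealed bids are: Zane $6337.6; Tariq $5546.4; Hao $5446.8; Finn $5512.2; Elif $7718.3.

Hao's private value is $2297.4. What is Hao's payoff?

Highest bid: Elif at $7718.3, so Elif wins.
Second-highest bid: Zane at $6337.6 — that is the price the winner pays.
Hao did not win, so Hao pays nothing and receives nothing: payoff $0.

$0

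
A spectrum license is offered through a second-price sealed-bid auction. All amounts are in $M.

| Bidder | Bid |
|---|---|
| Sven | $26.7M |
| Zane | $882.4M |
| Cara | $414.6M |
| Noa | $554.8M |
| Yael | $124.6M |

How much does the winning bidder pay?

$554.8M

Highest bid: Zane at $882.4M, so Zane wins.
Second-highest bid: Noa at $554.8M — that is the price the winner pays.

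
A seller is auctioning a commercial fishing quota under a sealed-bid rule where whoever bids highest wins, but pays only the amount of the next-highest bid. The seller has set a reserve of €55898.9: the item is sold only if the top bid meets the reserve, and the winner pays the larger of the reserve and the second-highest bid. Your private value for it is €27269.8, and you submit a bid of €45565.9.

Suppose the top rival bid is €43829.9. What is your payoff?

Your bid €45565.9 is the highest bid but falls below the reserve €55898.9, so the item goes unsold. Payoff €0.

€0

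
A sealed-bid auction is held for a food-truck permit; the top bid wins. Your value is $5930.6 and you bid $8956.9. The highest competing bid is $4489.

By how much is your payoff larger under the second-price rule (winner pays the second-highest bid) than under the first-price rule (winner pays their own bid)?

You have the highest bid, so you win under either rule.
Second-price: pay $4489 → payoff $1441.6.
First-price: pay your own bid $8956.9 → payoff −$3026.3.
Difference = $1441.6 − (−$3026.3) = $4467.9.

$4467.9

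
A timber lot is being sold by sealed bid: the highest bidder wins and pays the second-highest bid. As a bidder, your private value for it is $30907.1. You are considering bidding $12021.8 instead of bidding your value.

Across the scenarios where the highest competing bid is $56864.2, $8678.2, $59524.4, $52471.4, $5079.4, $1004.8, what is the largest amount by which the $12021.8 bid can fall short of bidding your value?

$0

$56864.2: same outcome either way → loss $0.
$8678.2: same outcome either way → loss $0.
$59524.4: same outcome either way → loss $0.
$52471.4: same outcome either way → loss $0.
$5079.4: same outcome either way → loss $0.
$1004.8: same outcome either way → loss $0.
Maximum loss: $0.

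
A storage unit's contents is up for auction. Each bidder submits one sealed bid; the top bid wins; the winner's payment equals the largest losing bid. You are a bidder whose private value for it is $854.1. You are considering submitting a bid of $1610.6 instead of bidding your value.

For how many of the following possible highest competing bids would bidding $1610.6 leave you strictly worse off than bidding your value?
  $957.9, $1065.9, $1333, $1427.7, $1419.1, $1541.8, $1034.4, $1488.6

8

The deviation hurts exactly when the highest competing bid lies strictly between $854.1 and $1610.6 — overbidding then wins at a price above your value.
$957.9: inside the interval → strictly worse (loss $103.8).
$1065.9: inside the interval → strictly worse (loss $211.8).
$1333: inside the interval → strictly worse (loss $478.9).
$1427.7: inside the interval → strictly worse (loss $573.6).
$1419.1: inside the interval → strictly worse (loss $565).
$1541.8: inside the interval → strictly worse (loss $687.7).
$1034.4: inside the interval → strictly worse (loss $180.3).
$1488.6: inside the interval → strictly worse (loss $634.5).
Count: 8.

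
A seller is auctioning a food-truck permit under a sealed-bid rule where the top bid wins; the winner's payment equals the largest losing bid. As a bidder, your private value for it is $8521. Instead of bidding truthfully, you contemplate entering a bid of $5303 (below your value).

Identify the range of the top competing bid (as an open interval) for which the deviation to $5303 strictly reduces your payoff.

If the competing bid is below $5303, both bids win at the same price — no difference.
If it is above $8521, both bids lose — no difference.
If it lies strictly between $5303 and $8521, bidding your value wins at a price below your value (positive payoff) while bidding $5303 loses (payoff 0).
So the deviation strictly hurts on the open interval ($5303, $8521).
Because the price is fixed by the runner-up's bid, deviating from your value can only change a good outcome into a bad one — never the reverse.

($5303, $8521)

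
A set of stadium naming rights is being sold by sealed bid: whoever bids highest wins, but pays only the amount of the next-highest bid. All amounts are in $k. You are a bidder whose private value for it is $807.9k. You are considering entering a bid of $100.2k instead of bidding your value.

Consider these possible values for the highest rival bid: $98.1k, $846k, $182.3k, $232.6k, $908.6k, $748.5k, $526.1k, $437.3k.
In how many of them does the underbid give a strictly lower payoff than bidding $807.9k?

The deviation hurts exactly when the highest competing bid lies strictly between $100.2k and $807.9k — underbidding then forfeits a profitable win.
$98.1k: below both → same outcome either way.
$846k: above both → same outcome either way.
$182.3k: inside the interval → strictly worse (loss $625.6k).
$232.6k: inside the interval → strictly worse (loss $575.3k).
$908.6k: above both → same outcome either way.
$748.5k: inside the interval → strictly worse (loss $59.4k).
$526.1k: inside the interval → strictly worse (loss $281.8k).
$437.3k: inside the interval → strictly worse (loss $370.6k).
Count: 5.

5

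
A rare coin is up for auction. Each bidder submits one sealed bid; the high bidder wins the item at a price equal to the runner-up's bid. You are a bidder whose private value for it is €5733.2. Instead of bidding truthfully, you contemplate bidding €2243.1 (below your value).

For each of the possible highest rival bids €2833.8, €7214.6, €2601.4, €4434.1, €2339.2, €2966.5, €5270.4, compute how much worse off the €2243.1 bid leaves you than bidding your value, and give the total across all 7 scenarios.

€13953.8

The deviation costs you only when the competing bid falls strictly between €2243.1 and €5733.2; elsewhere both bids give the same outcome.
€2833.8: truthful payoff €2899.4, deviation payoff €0 → loss €2899.4.
€7214.6: outcomes coincide → loss €0.
€2601.4: truthful payoff €3131.8, deviation payoff €0 → loss €3131.8.
€4434.1: truthful payoff €1299.1, deviation payoff €0 → loss €1299.1.
€2339.2: truthful payoff €3394, deviation payoff €0 → loss €3394.
€2966.5: truthful payoff €2766.7, deviation payoff €0 → loss €2766.7.
€5270.4: truthful payoff €462.8, deviation payoff €0 → loss €462.8.
Total loss = €2899.4 + €3131.8 + €1299.1 + €3394 + €2766.7 + €462.8 = €13953.8.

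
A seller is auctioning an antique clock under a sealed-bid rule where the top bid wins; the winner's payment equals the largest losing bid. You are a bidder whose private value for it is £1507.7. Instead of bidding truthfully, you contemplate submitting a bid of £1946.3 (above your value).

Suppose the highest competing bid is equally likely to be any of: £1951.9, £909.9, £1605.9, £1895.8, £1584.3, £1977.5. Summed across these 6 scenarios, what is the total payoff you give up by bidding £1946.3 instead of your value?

The deviation costs you only when the competing bid falls strictly between £1507.7 and £1946.3; elsewhere both bids give the same outcome.
£1951.9: outcomes coincide → loss £0.
£909.9: outcomes coincide → loss £0.
£1605.9: truthful payoff £0, deviation payoff −£98.2 → loss £98.2.
£1895.8: truthful payoff £0, deviation payoff −£388.1 → loss £388.1.
£1584.3: truthful payoff £0, deviation payoff −£76.6 → loss £76.6.
£1977.5: outcomes coincide → loss £0.
Total loss = £98.2 + £388.1 + £76.6 = £562.9.
In a second-price auction your bid sets only whether you win, not what you pay, so bidding your true value is weakly dominant.

£562.9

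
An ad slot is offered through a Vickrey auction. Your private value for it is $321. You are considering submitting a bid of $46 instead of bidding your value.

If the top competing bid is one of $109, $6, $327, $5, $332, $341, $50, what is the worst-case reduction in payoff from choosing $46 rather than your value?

$109: truthful gives $212, deviation gives $0 → loss $212.
$6: same outcome either way → loss $0.
$327: same outcome either way → loss $0.
$5: same outcome either way → loss $0.
$332: same outcome either way → loss $0.
$341: same outcome either way → loss $0.
$50: truthful gives $271, deviation gives $0 → loss $271.
Maximum loss: $271.

$271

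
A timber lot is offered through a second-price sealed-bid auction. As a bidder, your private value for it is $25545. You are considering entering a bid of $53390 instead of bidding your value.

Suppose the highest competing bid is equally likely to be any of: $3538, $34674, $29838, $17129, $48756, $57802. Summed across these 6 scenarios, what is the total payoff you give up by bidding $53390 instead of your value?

$36633

The deviation costs you only when the competing bid falls strictly between $25545 and $53390; elsewhere both bids give the same outcome.
$3538: outcomes coincide → loss $0.
$34674: truthful payoff $0, deviation payoff −$9129 → loss $9129.
$29838: truthful payoff $0, deviation payoff −$4293 → loss $4293.
$17129: outcomes coincide → loss $0.
$48756: truthful payoff $0, deviation payoff −$23211 → loss $23211.
$57802: outcomes coincide → loss $0.
Total loss = $9129 + $4293 + $23211 = $36633.
In a second-price auction your bid sets only whether you win, not what you pay, so bidding your true value is weakly dominant.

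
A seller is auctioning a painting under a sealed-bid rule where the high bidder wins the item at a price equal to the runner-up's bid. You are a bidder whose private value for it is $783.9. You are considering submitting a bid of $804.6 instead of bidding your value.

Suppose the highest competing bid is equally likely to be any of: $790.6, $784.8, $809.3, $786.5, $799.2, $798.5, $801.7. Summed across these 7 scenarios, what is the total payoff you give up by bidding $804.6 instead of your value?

$57.9

The deviation costs you only when the competing bid falls strictly between $783.9 and $804.6; elsewhere both bids give the same outcome.
$790.6: truthful payoff $0, deviation payoff −$6.7 → loss $6.7.
$784.8: truthful payoff $0, deviation payoff −$0.9 → loss $0.9.
$809.3: outcomes coincide → loss $0.
$786.5: truthful payoff $0, deviation payoff −$2.6 → loss $2.6.
$799.2: truthful payoff $0, deviation payoff −$15.3 → loss $15.3.
$798.5: truthful payoff $0, deviation payoff −$14.6 → loss $14.6.
$801.7: truthful payoff $0, deviation payoff −$17.8 → loss $17.8.
Total loss = $6.7 + $0.9 + $2.6 + $15.3 + $14.6 + $17.8 = $57.9.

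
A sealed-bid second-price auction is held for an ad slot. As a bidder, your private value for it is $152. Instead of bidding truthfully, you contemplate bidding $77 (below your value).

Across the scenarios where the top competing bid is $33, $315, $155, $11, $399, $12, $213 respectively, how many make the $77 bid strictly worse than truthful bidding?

0

The deviation hurts exactly when the highest competing bid lies strictly between $77 and $152 — underbidding then forfeits a profitable win.
$33: below both → same outcome either way.
$315: above both → same outcome either way.
$155: above both → same outcome either way.
$11: below both → same outcome either way.
$399: above both → same outcome either way.
$12: below both → same outcome either way.
$213: above both → same outcome either way.
Count: 0.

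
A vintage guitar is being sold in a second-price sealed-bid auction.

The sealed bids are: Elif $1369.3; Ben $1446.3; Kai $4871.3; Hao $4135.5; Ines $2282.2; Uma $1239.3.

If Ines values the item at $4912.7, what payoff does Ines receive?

$0

Highest bid: Kai at $4871.3, so Kai wins.
Second-highest bid: Hao at $4135.5 — that is the price the winner pays.
Ines did not win, so Ines pays nothing and receives nothing: payoff $0.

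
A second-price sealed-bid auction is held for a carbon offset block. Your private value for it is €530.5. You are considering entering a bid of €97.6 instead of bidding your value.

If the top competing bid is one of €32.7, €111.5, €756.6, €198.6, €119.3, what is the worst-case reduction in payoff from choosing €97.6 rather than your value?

€419

€32.7: same outcome either way → loss €0.
€111.5: truthful gives €419, deviation gives €0 → loss €419.
€756.6: same outcome either way → loss €0.
€198.6: truthful gives €331.9, deviation gives €0 → loss €331.9.
€119.3: truthful gives €411.2, deviation gives €0 → loss €411.2.
Maximum loss: €419.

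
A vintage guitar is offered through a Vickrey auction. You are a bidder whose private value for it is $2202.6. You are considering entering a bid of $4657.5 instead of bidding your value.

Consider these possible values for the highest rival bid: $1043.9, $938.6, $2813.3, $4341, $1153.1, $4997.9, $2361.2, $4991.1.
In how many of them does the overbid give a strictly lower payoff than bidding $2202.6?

The deviation hurts exactly when the highest competing bid lies strictly between $2202.6 and $4657.5 — overbidding then wins at a price above your value.
$1043.9: below both → same outcome either way.
$938.6: below both → same outcome either way.
$2813.3: inside the interval → strictly worse (loss $610.7).
$4341: inside the interval → strictly worse (loss $2138.4).
$1153.1: below both → same outcome either way.
$4997.9: above both → same outcome either way.
$2361.2: inside the interval → strictly worse (loss $158.6).
$4991.1: above both → same outcome either way.
Count: 3.

3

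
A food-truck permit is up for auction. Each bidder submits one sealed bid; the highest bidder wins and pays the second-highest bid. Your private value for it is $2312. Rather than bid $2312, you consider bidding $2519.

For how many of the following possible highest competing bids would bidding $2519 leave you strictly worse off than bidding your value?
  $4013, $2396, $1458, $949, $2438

The deviation hurts exactly when the highest competing bid lies strictly between $2312 and $2519 — overbidding then wins at a price above your value.
$4013: above both → same outcome either way.
$2396: inside the interval → strictly worse (loss $84).
$1458: below both → same outcome either way.
$949: below both → same outcome either way.
$2438: inside the interval → strictly worse (loss $126).
Count: 2.

2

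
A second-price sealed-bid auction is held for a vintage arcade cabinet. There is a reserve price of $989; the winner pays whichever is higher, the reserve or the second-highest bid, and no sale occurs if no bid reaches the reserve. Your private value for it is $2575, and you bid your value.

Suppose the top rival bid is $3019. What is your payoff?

Your bid $2575 is below the highest competing bid $3019, so you lose. Payoff $0.

$0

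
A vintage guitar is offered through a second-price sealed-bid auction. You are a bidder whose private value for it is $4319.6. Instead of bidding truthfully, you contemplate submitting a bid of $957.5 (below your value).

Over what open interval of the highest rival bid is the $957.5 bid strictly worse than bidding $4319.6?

If the competing bid is below $957.5, both bids win at the same price — no difference.
If it is above $4319.6, both bids lose — no difference.
If it lies strictly between $957.5 and $4319.6, bidding your value wins at a price below your value (positive payoff) while bidding $957.5 loses (payoff 0).
So the deviation strictly hurts on the open interval ($957.5, $4319.6).
In a second-price auction your bid sets only whether you win, not what you pay, so bidding your true value is weakly dominant.

($957.5, $4319.6)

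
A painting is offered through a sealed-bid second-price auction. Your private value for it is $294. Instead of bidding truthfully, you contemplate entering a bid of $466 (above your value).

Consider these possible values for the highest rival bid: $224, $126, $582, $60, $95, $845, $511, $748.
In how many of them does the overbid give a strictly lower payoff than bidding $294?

0

The deviation hurts exactly when the highest competing bid lies strictly between $294 and $466 — overbidding then wins at a price above your value.
$224: below both → same outcome either way.
$126: below both → same outcome either way.
$582: above both → same outcome either way.
$60: below both → same outcome either way.
$95: below both → same outcome either way.
$845: above both → same outcome either way.
$511: above both → same outcome either way.
$748: above both → same outcome either way.
Count: 0.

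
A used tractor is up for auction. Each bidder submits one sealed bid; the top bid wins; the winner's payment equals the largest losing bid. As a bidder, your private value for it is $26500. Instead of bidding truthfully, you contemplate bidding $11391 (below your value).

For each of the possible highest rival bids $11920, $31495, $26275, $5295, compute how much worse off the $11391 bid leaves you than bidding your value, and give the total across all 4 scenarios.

$14805

The deviation costs you only when the competing bid falls strictly between $11391 and $26500; elsewhere both bids give the same outcome.
$11920: truthful payoff $14580, deviation payoff $0 → loss $14580.
$31495: outcomes coincide → loss $0.
$26275: truthful payoff $225, deviation payoff $0 → loss $225.
$5295: outcomes coincide → loss $0.
Total loss = $14580 + $225 = $14805.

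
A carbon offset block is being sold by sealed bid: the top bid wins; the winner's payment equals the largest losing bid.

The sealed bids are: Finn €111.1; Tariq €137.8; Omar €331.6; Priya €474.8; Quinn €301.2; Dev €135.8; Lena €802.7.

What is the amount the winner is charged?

€474.8

Highest bid: Lena at €802.7, so Lena wins.
Second-highest bid: Priya at €474.8 — that is the price the winner pays.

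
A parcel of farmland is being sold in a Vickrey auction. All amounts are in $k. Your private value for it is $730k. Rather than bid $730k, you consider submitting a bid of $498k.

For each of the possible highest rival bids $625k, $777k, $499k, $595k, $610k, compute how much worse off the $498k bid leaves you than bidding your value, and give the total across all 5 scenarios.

The deviation costs you only when the competing bid falls strictly between $498k and $730k; elsewhere both bids give the same outcome.
$625k: truthful payoff $105k, deviation payoff $0k → loss $105k.
$777k: outcomes coincide → loss $0k.
$499k: truthful payoff $231k, deviation payoff $0k → loss $231k.
$595k: truthful payoff $135k, deviation payoff $0k → loss $135k.
$610k: truthful payoff $120k, deviation payoff $0k → loss $120k.
Total loss = $105k + $231k + $135k + $120k = $591k.

$591k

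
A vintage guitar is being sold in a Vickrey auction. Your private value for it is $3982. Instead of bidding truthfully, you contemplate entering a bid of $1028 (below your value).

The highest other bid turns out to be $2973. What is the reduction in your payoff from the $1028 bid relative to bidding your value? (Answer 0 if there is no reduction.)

Bidding your value $3982: you win (since $3982 > $2973) and pay $2973. Payoff $1009.
Bidding $1028: you lose. Payoff $0.
The competing bid $2973 lies between your shaded bid and your value, so underbidding forfeits an item you could have won at a profitable price.
Loss from deviating = $1009 − ($0) = $1009.

$1009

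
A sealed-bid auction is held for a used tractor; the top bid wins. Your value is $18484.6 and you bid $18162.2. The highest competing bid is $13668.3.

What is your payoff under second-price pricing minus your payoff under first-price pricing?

$4493.9

You have the highest bid, so you win under either rule.
Second-price: pay $13668.3 → payoff $4816.3.
First-price: pay your own bid $18162.2 → payoff $322.4.
Difference = $4816.3 − ($322.4) = $4493.9.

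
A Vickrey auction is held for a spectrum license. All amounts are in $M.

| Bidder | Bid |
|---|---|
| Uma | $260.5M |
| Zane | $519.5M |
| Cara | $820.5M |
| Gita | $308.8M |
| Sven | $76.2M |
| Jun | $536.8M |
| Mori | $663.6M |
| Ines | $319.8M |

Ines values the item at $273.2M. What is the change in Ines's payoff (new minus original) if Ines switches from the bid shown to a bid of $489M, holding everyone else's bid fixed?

$0M

The highest bid among the other bidders is $820.5M; Ines's bid doesn't change that.
Original bid $319.8M: Ines is not highest (top rival bid is $820.5M); payoff $0M.
Alternative bid $489M: Ines is not highest (top rival bid is $820.5M); payoff $0M.
Change in payoff = $0M − ($0M) = $0M.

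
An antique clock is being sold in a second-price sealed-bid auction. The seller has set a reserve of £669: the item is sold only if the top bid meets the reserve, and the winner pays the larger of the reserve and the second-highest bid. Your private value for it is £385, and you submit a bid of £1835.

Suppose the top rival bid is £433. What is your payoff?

Your bid £1835 is the highest and exceeds the reserve.
Price = max(second-highest bid, reserve) = max(£433, £669) = £669.
Payoff = £385 − £669 = −£284.

−£284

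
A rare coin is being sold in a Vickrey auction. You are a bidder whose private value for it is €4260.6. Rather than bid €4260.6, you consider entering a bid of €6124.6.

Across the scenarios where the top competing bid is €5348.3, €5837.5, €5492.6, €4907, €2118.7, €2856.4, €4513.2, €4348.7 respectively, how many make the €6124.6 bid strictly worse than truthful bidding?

6

The deviation hurts exactly when the highest competing bid lies strictly between €4260.6 and €6124.6 — overbidding then wins at a price above your value.
€5348.3: inside the interval → strictly worse (loss €1087.7).
€5837.5: inside the interval → strictly worse (loss €1576.9).
€5492.6: inside the interval → strictly worse (loss €1232).
€4907: inside the interval → strictly worse (loss €646.4).
€2118.7: below both → same outcome either way.
€2856.4: below both → same outcome either way.
€4513.2: inside the interval → strictly worse (loss €252.6).
€4348.7: inside the interval → strictly worse (loss €88.1).
Count: 6.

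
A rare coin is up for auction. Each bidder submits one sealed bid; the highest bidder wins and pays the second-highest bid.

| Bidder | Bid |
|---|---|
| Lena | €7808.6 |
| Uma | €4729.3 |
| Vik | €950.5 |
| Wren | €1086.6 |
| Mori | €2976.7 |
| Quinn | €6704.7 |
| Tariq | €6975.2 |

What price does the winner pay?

Highest bid: Lena at €7808.6, so Lena wins.
Second-highest bid: Tariq at €6975.2 — that is the price the winner pays.

€6975.2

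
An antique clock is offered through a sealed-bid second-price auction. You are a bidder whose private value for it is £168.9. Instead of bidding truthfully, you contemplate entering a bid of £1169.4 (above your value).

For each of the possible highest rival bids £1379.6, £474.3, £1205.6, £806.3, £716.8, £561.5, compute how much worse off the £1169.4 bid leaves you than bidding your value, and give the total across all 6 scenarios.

£1883.3

The deviation costs you only when the competing bid falls strictly between £168.9 and £1169.4; elsewhere both bids give the same outcome.
£1379.6: outcomes coincide → loss £0.
£474.3: truthful payoff £0, deviation payoff −£305.4 → loss £305.4.
£1205.6: outcomes coincide → loss £0.
£806.3: truthful payoff £0, deviation payoff −£637.4 → loss £637.4.
£716.8: truthful payoff £0, deviation payoff −£547.9 → loss £547.9.
£561.5: truthful payoff £0, deviation payoff −£392.6 → loss £392.6.
Total loss = £305.4 + £637.4 + £547.9 + £392.6 = £1883.3.
Truthful bidding weakly dominates here: raising your bid can only win items priced above your value, and lowering it can only forfeit items priced below.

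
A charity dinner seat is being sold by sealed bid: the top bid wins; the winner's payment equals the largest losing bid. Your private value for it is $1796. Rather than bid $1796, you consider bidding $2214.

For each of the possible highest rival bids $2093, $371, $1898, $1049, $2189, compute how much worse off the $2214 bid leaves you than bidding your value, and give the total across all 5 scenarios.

$792

The deviation costs you only when the competing bid falls strictly between $1796 and $2214; elsewhere both bids give the same outcome.
$2093: truthful payoff $0, deviation payoff −$297 → loss $297.
$371: outcomes coincide → loss $0.
$1898: truthful payoff $0, deviation payoff −$102 → loss $102.
$1049: outcomes coincide → loss $0.
$2189: truthful payoff $0, deviation payoff −$393 → loss $393.
Total loss = $297 + $102 + $393 = $792.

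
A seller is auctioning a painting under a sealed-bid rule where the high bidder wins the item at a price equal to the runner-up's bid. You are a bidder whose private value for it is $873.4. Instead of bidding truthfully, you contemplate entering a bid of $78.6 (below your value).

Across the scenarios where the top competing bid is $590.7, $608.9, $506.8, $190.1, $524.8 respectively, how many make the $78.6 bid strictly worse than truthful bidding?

5

The deviation hurts exactly when the highest competing bid lies strictly between $78.6 and $873.4 — underbidding then forfeits a profitable win.
$590.7: inside the interval → strictly worse (loss $282.7).
$608.9: inside the interval → strictly worse (loss $264.5).
$506.8: inside the interval → strictly worse (loss $366.6).
$190.1: inside the interval → strictly worse (loss $683.3).
$524.8: inside the interval → strictly worse (loss $348.6).
Count: 5.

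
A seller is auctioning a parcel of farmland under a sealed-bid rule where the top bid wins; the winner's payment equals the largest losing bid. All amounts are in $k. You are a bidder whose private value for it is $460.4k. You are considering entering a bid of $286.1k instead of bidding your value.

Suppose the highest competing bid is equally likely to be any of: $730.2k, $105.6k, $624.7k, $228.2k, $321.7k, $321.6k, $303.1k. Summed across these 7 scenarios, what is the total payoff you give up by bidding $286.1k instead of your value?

The deviation costs you only when the competing bid falls strictly between $286.1k and $460.4k; elsewhere both bids give the same outcome.
$730.2k: outcomes coincide → loss $0k.
$105.6k: outcomes coincide → loss $0k.
$624.7k: outcomes coincide → loss $0k.
$228.2k: outcomes coincide → loss $0k.
$321.7k: truthful payoff $138.7k, deviation payoff $0k → loss $138.7k.
$321.6k: truthful payoff $138.8k, deviation payoff $0k → loss $138.8k.
$303.1k: truthful payoff $157.3k, deviation payoff $0k → loss $157.3k.
Total loss = $138.7k + $138.8k + $157.3k = $434.8k.

$434.8k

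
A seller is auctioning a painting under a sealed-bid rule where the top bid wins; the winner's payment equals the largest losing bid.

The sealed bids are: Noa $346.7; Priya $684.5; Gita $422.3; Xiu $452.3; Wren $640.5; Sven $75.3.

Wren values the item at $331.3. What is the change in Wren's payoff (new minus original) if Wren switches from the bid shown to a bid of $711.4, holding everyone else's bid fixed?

−$353.2

The highest bid among the other bidders is $684.5; Wren's bid doesn't change that.
Original bid $640.5: Wren is not highest (top rival bid is $684.5); payoff $0.
Alternative bid $711.4: Wren is highest, pays the top rival bid $684.5; payoff $331.3 − $684.5 = −$353.2.
Change in payoff = −$353.2 − ($0) = −$353.2.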